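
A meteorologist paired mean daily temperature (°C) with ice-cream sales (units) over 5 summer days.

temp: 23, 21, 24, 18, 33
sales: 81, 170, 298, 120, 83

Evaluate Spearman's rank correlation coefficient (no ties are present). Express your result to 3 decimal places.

-0.100

Rank temp: 3, 2, 4, 1, 5
Rank sales: 1, 4, 5, 3, 2
d = rank(temp) − rank(sales): 2, -2, -1, -2, 3; Σd² = 22
ρ = 1 − 6Σd² / [n(n²−1)] = 1 − 6×22 / (5×24) = 1 − 132/120 ≈ -0.100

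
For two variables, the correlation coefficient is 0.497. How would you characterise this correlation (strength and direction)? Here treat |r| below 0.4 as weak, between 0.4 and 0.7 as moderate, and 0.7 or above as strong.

moderate positive

r = 0.497 > 0 so the relationship is positive.
|r| = 0.497, which falls in the moderate range.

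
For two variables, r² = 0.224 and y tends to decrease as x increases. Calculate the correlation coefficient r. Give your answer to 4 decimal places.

|r| = √0.224 = 0.4733
The association is negative, so r = −0.4733.

-0.4733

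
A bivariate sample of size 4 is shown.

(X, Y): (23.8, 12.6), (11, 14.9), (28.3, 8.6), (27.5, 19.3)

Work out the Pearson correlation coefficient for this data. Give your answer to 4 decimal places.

n = 4, ΣX = 90.6, ΣY = 55.4, ΣX² = 2244.58, ΣY² = 827.22, ΣXY = 1237.91
nΣXY − ΣXΣY = 4951.64 − 5019.24 = -67.6
nΣX² − (ΣX)² = 8978.32 − 8208.36 = 769.96; nΣY² − (ΣY)² = 3308.88 − 3069.16 = 239.72
r = -67.6 / √(769.96 × 239.72) = -67.6 / 429.6217 ≈ -0.1573

-0.1573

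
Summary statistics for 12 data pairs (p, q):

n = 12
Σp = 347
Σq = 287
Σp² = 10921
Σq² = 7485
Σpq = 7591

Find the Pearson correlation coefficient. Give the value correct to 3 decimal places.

r = (nΣpq − ΣpΣq) / √[(nΣp² − (Σp)²)(nΣq² − (Σq)²)]
Numerator: 12×7591 − 347×287 = -8497
Denominator: √[(131052 − 120409)(89820 − 82369)] = √[10643 × 7451] = 8905.1105
r = -8497 / 8905.1105 ≈ -0.954

-0.954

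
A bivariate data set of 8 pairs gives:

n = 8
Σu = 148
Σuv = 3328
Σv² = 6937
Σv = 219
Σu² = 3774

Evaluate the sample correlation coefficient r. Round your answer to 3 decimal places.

r = (nΣuv − ΣuΣv) / √[(nΣu² − (Σu)²)(nΣv² − (Σv)²)]
Numerator: 8×3328 − 148×219 = -5788
Denominator: √[(30192 − 21904)(55496 − 47961)] = √[8288 × 7535] = 7902.5363
r = -5788 / 7902.5363 ≈ -0.732

-0.732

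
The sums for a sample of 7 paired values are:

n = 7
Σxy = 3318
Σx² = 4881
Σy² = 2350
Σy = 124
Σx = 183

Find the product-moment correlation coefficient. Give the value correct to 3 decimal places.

0.626

r = (nΣxy − ΣxΣy) / √[(nΣx² − (Σx)²)(nΣy² − (Σy)²)]
Numerator: 7×3318 − 183×124 = 534
Denominator: √[(34167 − 33489)(16450 − 15376)] = √[678 × 1074] = 853.3299
r = 534 / 853.3299 ≈ 0.626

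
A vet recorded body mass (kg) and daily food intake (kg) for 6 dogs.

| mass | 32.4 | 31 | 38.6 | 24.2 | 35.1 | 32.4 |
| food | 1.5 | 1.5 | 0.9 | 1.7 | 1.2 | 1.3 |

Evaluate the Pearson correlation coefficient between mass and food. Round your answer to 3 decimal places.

-0.932

n = 6, Σx = 193.7, Σy = 8.1, Σx² = 6368.13, Σy² = 11.33, Σxy = 255.22
nΣxy − ΣxΣy = 1531.32 − 1568.97 = -37.65
nΣx² − (Σx)² = 38208.78 − 37519.69 = 689.09; nΣy² − (Σy)² = 67.98 − 65.61 = 2.37
r = -37.65 / √(689.09 × 2.37) = -37.65 / 40.4122 ≈ -0.932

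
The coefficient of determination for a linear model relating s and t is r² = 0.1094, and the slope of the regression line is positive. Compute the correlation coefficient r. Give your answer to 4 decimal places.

0.3308

|r| = √0.1094 = 0.3308
The association is positive, so r = 0.3308.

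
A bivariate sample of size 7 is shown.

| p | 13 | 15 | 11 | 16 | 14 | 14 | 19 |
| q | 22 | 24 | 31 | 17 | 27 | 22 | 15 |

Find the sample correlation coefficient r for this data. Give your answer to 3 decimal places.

-0.873

n = 7, Σp = 102, Σq = 158, Σp² = 1524, Σq² = 3748, Σpq = 2230
nΣpq − ΣpΣq = 15610 − 16116 = -506
nΣp² − (Σp)² = 10668 − 10404 = 264; nΣq² − (Σq)² = 26236 − 24964 = 1272
r = -506 / √(264 × 1272) = -506 / 579.4894 ≈ -0.873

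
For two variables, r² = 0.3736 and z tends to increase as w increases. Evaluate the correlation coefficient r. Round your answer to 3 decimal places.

|r| = √0.3736 = 0.611
The association is positive, so r = 0.611.

0.611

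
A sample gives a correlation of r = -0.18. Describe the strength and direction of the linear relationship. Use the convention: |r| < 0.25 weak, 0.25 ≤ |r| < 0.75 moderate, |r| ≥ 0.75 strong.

weak negative

r = -0.18 < 0 so the relationship is negative.
|r| = 0.18, which falls in the weak range.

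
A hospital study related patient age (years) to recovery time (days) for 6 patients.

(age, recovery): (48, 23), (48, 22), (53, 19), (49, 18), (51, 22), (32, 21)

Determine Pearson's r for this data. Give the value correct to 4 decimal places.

-0.1530

n = 6, Σx = 281, Σy = 125, Σx² = 13443, Σy² = 2623, Σxy = 5843
nΣxy − ΣxΣy = 35058 − 35125 = -67
nΣx² − (Σx)² = 80658 − 78961 = 1697; nΣy² − (Σy)² = 15738 − 15625 = 113
r = -67 / √(1697 × 113) = -67 / 437.9052 ≈ -0.1530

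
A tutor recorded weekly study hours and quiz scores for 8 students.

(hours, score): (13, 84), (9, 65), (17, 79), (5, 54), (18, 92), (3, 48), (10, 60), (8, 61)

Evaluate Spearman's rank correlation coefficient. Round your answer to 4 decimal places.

Rank hours: 6, 4, 7, 2, 8, 1, 5, 3
Rank score: 7, 5, 6, 2, 8, 1, 3, 4
d = rank(hours) − rank(score): -1, -1, 1, 0, 0, 0, 2, -1; Σd² = 8
ρ = 1 − 6Σd² / [n(n²−1)] = 1 − 6×8 / (8×63) = 1 − 48/504 ≈ 0.9048

0.9048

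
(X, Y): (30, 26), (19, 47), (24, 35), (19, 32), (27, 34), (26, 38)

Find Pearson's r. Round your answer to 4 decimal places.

-0.6212

n = 6, ΣX = 145, ΣY = 212, ΣX² = 3603, ΣY² = 7734, ΣXY = 5027
nΣXY − ΣXΣY = 30162 − 30740 = -578
nΣX² − (ΣX)² = 21618 − 21025 = 593; nΣY² − (ΣY)² = 46404 − 44944 = 1460
r = -578 / √(593 × 1460) = -578 / 930.4730 ≈ -0.6212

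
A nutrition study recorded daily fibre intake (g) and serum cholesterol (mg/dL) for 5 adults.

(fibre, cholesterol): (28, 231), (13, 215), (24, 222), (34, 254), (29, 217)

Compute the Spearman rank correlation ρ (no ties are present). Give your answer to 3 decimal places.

0.700

Rank fibre: 3, 1, 2, 5, 4
Rank cholesterol: 4, 1, 3, 5, 2
d = rank(fibre) − rank(cholesterol): -1, 0, -1, 0, 2; Σd² = 6
ρ = 1 − 6Σd² / [n(n²−1)] = 1 − 6×6 / (5×24) = 1 − 36/120 ≈ 0.700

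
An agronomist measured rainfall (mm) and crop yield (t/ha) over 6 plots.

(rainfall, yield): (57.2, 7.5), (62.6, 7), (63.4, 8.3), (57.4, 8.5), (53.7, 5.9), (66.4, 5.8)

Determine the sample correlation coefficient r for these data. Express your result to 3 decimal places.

n = 6, Σx = 360.7, Σy = 43, Σx² = 21797.57, Σy² = 314.84, Σxy = 2583.27
nΣxy − ΣxΣy = 15499.62 − 15510.1 = -10.48
nΣx² − (Σx)² = 130785.42 − 130104.49 = 680.93; nΣy² − (Σy)² = 1889.04 − 1849 = 40.04
r = -10.48 / √(680.93 × 40.04) = -10.48 / 165.1195 ≈ -0.063

-0.063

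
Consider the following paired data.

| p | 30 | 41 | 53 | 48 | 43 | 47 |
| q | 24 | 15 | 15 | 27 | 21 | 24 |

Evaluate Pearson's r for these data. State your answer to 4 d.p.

-0.2272

n = 6, Σp = 262, Σq = 126, Σp² = 11752, Σq² = 2772, Σpq = 5457
nΣpq − ΣpΣq = 32742 − 33012 = -270
nΣp² − (Σp)² = 70512 − 68644 = 1868; nΣq² − (Σq)² = 16632 − 15876 = 756
r = -270 / √(1868 × 756) = -270 / 1188.3636 ≈ -0.2272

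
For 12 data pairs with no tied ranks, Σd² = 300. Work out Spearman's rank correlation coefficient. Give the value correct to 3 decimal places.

ρ = 1 − 6Σd² / [n(n²−1)] = 1 − 6×300 / (12×143)
  = 1 − 1800/1716 = 1 − 1.0490 ≈ -0.049

-0.049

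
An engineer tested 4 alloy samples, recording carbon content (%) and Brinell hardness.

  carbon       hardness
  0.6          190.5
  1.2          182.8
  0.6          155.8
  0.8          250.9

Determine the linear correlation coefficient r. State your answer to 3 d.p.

n = 4, Σx = 3.2, Σy = 780, Σx² = 2.8, Σy² = 156930.54, Σxy = 627.86
nΣxy − ΣxΣy = 2511.44 − 2496 = 15.44
nΣx² − (Σx)² = 11.2 − 10.24 = 0.96; nΣy² − (Σy)² = 627722.16 − 608400 = 19322.16
r = 15.44 / √(0.96 × 19322.16) = 15.44 / 136.1957 ≈ 0.113

0.113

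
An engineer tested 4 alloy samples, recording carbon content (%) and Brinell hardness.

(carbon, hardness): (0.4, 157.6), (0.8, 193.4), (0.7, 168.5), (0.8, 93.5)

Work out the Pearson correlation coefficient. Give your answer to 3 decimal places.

-0.135

n = 4, Σx = 2.7, Σy = 613, Σx² = 1.93, Σy² = 99375.82, Σxy = 410.51
nΣxy − ΣxΣy = 1642.04 − 1655.1 = -13.06
nΣx² − (Σx)² = 7.72 − 7.29 = 0.43; nΣy² − (Σy)² = 397503.28 − 375769 = 21734.28
r = -13.06 / √(0.43 × 21734.28) = -13.06 / 96.6734 ≈ -0.135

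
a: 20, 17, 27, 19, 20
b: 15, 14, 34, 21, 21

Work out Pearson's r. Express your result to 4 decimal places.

0.9292

n = 5, Σa = 103, Σb = 105, Σa² = 2179, Σb² = 2459, Σab = 2275
nΣab − ΣaΣb = 11375 − 10815 = 560
nΣa² − (Σa)² = 10895 − 10609 = 286; nΣb² − (Σb)² = 12295 − 11025 = 1270
r = 560 / √(286 × 1270) = 560 / 602.6774 ≈ 0.9292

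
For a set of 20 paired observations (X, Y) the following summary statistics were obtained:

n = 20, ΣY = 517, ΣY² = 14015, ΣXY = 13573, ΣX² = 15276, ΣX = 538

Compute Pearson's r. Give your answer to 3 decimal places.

r = (nΣXY − ΣXΣY) / √[(nΣX² − (ΣX)²)(nΣY² − (ΣY)²)]
Numerator: 20×13573 − 538×517 = -6686
Denominator: √[(305520 − 289444)(280300 − 267289)] = √[16076 × 13011] = 14462.5321
r = -6686 / 14462.5321 ≈ -0.462

-0.462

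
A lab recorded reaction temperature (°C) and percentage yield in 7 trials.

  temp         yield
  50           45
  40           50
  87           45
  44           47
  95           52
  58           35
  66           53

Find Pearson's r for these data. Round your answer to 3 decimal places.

n = 7, Σx = 440, Σy = 327, Σx² = 30350, Σy² = 15497, Σxy = 20701
nΣxy − ΣxΣy = 144907 − 143880 = 1027
nΣx² − (Σx)² = 212450 − 193600 = 18850; nΣy² − (Σy)² = 108479 − 106929 = 1550
r = 1027 / √(18850 × 1550) = 1027 / 5405.3215 ≈ 0.190

0.190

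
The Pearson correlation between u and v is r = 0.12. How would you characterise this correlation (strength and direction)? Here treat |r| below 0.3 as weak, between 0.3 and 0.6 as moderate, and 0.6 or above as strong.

r = 0.12 > 0 so the relationship is positive.
|r| = 0.12, which falls in the weak range.

weak positive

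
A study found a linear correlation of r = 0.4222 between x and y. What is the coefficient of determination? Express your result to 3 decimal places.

r² = (0.4222)² = 0.178

0.178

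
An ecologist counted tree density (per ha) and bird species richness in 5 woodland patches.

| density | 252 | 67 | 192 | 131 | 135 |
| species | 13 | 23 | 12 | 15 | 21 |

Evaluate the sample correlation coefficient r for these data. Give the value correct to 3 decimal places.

-0.824

n = 5, Σx = 777, Σy = 84, Σx² = 140243, Σy² = 1508, Σxy = 11921
nΣxy − ΣxΣy = 59605 − 65268 = -5663
nΣx² − (Σx)² = 701215 − 603729 = 97486; nΣy² − (Σy)² = 7540 − 7056 = 484
r = -5663 / √(97486 × 484) = -5663 / 6869.0046 ≈ -0.824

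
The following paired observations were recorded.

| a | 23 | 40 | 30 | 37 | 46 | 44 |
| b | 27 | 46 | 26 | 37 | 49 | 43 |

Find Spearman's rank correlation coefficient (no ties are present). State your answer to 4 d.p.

Rank a: 1, 4, 2, 3, 6, 5
Rank b: 2, 5, 1, 3, 6, 4
d = rank(a) − rank(b): -1, -1, 1, 0, 0, 1; Σd² = 4
ρ = 1 − 6Σd² / [n(n²−1)] = 1 − 6×4 / (6×35) = 1 − 24/210 ≈ 0.8857

0.8857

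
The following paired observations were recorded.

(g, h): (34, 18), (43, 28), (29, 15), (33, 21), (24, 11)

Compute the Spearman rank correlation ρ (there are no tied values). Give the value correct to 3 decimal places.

Rank g: 4, 5, 2, 3, 1
Rank h: 3, 5, 2, 4, 1
d = rank(g) − rank(h): 1, 0, 0, -1, 0; Σd² = 2
ρ = 1 − 6Σd² / [n(n²−1)] = 1 − 6×2 / (5×24) = 1 − 12/120 ≈ 0.900

0.900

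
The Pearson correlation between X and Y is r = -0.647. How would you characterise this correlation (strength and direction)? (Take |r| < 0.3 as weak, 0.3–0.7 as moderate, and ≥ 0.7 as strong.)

moderate negative

r = -0.647 < 0 so the relationship is negative.
|r| = 0.647, which falls in the moderate range.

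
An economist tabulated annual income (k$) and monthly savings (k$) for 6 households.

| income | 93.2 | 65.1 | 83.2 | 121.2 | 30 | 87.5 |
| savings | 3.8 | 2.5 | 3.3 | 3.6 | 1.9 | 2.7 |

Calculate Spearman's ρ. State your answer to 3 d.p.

0.886

Rank income: 5, 2, 3, 6, 1, 4
Rank savings: 6, 2, 4, 5, 1, 3
d = rank(income) − rank(savings): -1, 0, -1, 1, 0, 1; Σd² = 4
ρ = 1 − 6Σd² / [n(n²−1)] = 1 − 6×4 / (6×35) = 1 − 24/210 ≈ 0.886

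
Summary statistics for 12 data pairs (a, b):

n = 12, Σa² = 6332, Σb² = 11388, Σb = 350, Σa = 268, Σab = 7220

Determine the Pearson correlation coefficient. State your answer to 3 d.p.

r = (nΣab − ΣaΣb) / √[(nΣa² − (Σa)²)(nΣb² − (Σb)²)]
Numerator: 12×7220 − 268×350 = -7160
Denominator: √[(75984 − 71824)(136656 − 122500)] = √[4160 × 14156] = 7673.9143
r = -7160 / 7673.9143 ≈ -0.933

-0.933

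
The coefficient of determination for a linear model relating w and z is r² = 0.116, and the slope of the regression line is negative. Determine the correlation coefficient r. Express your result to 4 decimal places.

-0.3406

|r| = √0.116 = 0.3406
The association is negative, so r = −0.3406.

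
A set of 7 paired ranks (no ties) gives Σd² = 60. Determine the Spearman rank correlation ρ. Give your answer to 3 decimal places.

ρ = 1 − 6Σd² / [n(n²−1)] = 1 − 6×60 / (7×48)
  = 1 − 360/336 = 1 − 1.0714 ≈ -0.071

-0.071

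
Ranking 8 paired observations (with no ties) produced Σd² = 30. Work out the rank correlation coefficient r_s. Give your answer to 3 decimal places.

ρ = 1 − 6Σd² / [n(n²−1)] = 1 − 6×30 / (8×63)
  = 1 − 180/504 = 1 − 0.3571 ≈ 0.643

0.643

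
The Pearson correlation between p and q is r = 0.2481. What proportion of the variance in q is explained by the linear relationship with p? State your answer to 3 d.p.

0.062

r² = (0.2481)² = 0.062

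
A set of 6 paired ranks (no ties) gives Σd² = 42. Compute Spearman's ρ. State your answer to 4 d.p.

ρ = 1 − 6Σd² / [n(n²−1)] = 1 − 6×42 / (6×35)
  = 1 − 252/210 = 1 − 1.20000 ≈ -0.2000

-0.2000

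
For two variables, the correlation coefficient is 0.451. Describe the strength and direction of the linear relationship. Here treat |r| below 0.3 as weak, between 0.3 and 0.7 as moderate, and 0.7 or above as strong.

moderate positive

r = 0.451 > 0 so the relationship is positive.
|r| = 0.451, which falls in the moderate range.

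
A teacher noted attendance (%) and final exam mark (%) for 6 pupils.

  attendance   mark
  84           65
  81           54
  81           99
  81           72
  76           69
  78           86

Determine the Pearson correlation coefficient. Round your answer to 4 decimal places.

-0.1668

n = 6, Σx = 481, Σy = 445, Σx² = 38599, Σy² = 34283, Σxy = 35637
nΣxy − ΣxΣy = 213822 − 214045 = -223
nΣx² − (Σx)² = 231594 − 231361 = 233; nΣy² − (Σy)² = 205698 − 198025 = 7673
r = -223 / √(233 × 7673) = -223 / 1337.0898 ≈ -0.1668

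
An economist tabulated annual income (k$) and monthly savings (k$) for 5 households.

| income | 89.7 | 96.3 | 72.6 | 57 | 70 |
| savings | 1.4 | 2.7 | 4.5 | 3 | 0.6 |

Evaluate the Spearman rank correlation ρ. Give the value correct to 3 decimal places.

-0.100

Rank income: 4, 5, 3, 1, 2
Rank savings: 2, 3, 5, 4, 1
d = rank(income) − rank(savings): 2, 2, -2, -3, 1; Σd² = 22
ρ = 1 − 6Σd² / [n(n²−1)] = 1 − 6×22 / (5×24) = 1 − 132/120 ≈ -0.100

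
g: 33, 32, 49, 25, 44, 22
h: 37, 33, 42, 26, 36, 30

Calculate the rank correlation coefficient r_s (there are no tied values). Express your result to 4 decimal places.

Rank g: 4, 3, 6, 2, 5, 1
Rank h: 5, 3, 6, 1, 4, 2
d = rank(g) − rank(h): -1, 0, 0, 1, 1, -1; Σd² = 4
ρ = 1 − 6Σd² / [n(n²−1)] = 1 − 6×4 / (6×35) = 1 − 24/210 ≈ 0.8857

0.8857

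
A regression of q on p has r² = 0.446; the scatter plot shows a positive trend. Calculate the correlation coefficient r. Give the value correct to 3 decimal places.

0.668

|r| = √0.446 = 0.668
The association is positive, so r = 0.668.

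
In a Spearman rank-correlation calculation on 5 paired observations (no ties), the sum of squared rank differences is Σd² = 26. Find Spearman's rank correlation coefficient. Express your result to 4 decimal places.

ρ = 1 − 6Σd² / [n(n²−1)] = 1 − 6×26 / (5×24)
  = 1 − 156/120 = 1 − 1.30000 ≈ -0.3000

-0.3000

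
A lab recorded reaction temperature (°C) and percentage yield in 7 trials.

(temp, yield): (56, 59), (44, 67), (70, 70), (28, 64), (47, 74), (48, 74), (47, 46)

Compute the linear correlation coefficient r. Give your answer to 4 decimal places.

0.1123

n = 7, Σx = 340, Σy = 454, Σx² = 17478, Σy² = 30034, Σxy = 22136
nΣxy − ΣxΣy = 154952 − 154360 = 592
nΣx² − (Σx)² = 122346 − 115600 = 6746; nΣy² − (Σy)² = 210238 − 206116 = 4122
r = 592 / √(6746 × 4122) = 592 / 5273.2354 ≈ 0.1123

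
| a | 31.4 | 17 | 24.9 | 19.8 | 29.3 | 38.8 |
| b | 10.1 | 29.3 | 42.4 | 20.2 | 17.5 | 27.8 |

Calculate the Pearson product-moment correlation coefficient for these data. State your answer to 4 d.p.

-0.2120

n = 6, Σa = 161.2, Σb = 147.3, Σa² = 4650.94, Σb² = 4245.39, Σab = 3862.35
nΣab − ΣaΣb = 23174.1 − 23744.76 = -570.66
nΣa² − (Σa)² = 27905.64 − 25985.44 = 1920.2; nΣb² − (Σb)² = 25472.34 − 21697.29 = 3775.05
r = -570.66 / √(1920.2 × 3775.05) = -570.66 / 2692.3690 ≈ -0.2120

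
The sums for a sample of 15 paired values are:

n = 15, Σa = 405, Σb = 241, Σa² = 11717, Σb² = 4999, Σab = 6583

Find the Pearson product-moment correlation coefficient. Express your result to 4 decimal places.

r = (nΣab − ΣaΣb) / √[(nΣa² − (Σa)²)(nΣb² − (Σb)²)]
Numerator: 15×6583 − 405×241 = 1140
Denominator: √[(175755 − 164025)(74985 − 58081)] = √[11730 × 16904] = 14081.3323
r = 1140 / 14081.3323 ≈ 0.0810

0.0810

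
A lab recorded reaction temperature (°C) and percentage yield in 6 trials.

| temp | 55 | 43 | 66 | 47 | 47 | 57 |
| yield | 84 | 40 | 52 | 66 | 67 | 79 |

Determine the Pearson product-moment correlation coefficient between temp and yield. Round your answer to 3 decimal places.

n = 6, Σx = 315, Σy = 388, Σx² = 16897, Σy² = 26446, Σxy = 20526
nΣxy − ΣxΣy = 123156 − 122220 = 936
nΣx² − (Σx)² = 101382 − 99225 = 2157; nΣy² − (Σy)² = 158676 − 150544 = 8132
r = 936 / √(2157 × 8132) = 936 / 4188.1648 ≈ 0.223

0.223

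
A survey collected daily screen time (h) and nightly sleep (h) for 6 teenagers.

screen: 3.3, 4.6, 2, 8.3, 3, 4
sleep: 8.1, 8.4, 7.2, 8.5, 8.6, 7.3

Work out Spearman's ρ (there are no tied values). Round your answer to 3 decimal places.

0.371

Rank screen: 3, 5, 1, 6, 2, 4
Rank sleep: 3, 4, 1, 5, 6, 2
d = rank(screen) − rank(sleep): 0, 1, 0, 1, -4, 2; Σd² = 22
ρ = 1 − 6Σd² / [n(n²−1)] = 1 − 6×22 / (6×35) = 1 − 132/210 ≈ 0.371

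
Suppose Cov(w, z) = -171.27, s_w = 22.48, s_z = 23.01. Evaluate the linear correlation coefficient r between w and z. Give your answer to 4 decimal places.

-0.3311

r = Cov(w,z) / (s_w · s_z) = -171.27 / (22.48 × 23.01)
  = -171.27 / 517.2648 ≈ -0.3311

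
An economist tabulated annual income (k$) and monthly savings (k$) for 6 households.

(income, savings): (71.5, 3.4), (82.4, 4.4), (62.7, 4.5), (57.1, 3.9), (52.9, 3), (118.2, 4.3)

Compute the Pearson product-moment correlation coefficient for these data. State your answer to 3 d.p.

0.486

n = 6, Σx = 444.8, Σy = 23.5, Σx² = 35863.36, Σy² = 93.87, Σxy = 1777.46
nΣxy − ΣxΣy = 10664.76 − 10452.8 = 211.96
nΣx² − (Σx)² = 215180.16 − 197847.04 = 17333.12; nΣy² − (Σy)² = 563.22 − 552.25 = 10.97
r = 211.96 / √(17333.12 × 10.97) = 211.96 / 436.0554 ≈ 0.486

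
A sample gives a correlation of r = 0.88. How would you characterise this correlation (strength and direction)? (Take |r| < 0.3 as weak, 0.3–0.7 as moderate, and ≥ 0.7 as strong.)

strong positive

r = 0.88 > 0 so the relationship is positive.
|r| = 0.88, which falls in the strong range.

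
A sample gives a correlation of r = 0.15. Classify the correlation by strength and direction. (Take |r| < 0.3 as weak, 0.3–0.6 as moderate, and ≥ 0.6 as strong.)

r = 0.15 > 0 so the relationship is positive.
|r| = 0.15, which falls in the weak range.

weak positive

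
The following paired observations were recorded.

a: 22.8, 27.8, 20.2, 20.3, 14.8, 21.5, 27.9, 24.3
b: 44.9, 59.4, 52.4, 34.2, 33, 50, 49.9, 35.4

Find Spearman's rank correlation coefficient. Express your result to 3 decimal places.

Rank a: 5, 7, 2, 3, 1, 4, 8, 6
Rank b: 4, 8, 7, 2, 1, 6, 5, 3
d = rank(a) − rank(b): 1, -1, -5, 1, 0, -2, 3, 3; Σd² = 50
ρ = 1 − 6Σd² / [n(n²−1)] = 1 − 6×50 / (8×63) = 1 − 300/504 ≈ 0.405

0.405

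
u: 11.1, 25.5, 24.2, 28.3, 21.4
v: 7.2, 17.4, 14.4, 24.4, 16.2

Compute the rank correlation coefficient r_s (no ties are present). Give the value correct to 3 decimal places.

Rank u: 1, 4, 3, 5, 2
Rank v: 1, 4, 2, 5, 3
d = rank(u) − rank(v): 0, 0, 1, 0, -1; Σd² = 2
ρ = 1 − 6Σd² / [n(n²−1)] = 1 − 6×2 / (5×24) = 1 − 12/120 ≈ 0.900

0.900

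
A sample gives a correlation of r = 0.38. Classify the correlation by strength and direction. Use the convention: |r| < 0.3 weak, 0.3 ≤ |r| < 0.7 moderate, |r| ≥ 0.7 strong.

r = 0.38 > 0 so the relationship is positive.
|r| = 0.38, which falls in the moderate range.

moderate positive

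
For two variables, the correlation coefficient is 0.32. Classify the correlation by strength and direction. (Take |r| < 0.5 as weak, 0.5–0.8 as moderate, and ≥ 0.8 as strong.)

r = 0.32 > 0 so the relationship is positive.
|r| = 0.32, which falls in the weak range.

weak positive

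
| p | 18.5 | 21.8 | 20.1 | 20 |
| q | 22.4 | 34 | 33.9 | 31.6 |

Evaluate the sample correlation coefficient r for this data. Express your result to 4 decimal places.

n = 4, Σp = 80.4, Σq = 121.9, Σp² = 1621.5, Σq² = 3805.53, Σpq = 2468.99
nΣpq − ΣpΣq = 9875.96 − 9800.76 = 75.2
nΣp² − (Σp)² = 6486 − 6464.16 = 21.84; nΣq² − (Σq)² = 15222.12 − 14859.61 = 362.51
r = 75.2 / √(21.84 × 362.51) = 75.2 / 88.9788 ≈ 0.8451

0.8451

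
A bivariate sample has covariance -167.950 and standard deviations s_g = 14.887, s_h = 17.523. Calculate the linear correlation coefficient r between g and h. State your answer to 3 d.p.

-0.644

r = Cov(g,h) / (s_g · s_h) = -167.950 / (14.887 × 17.523)
  = -167.950 / 260.8649 ≈ -0.644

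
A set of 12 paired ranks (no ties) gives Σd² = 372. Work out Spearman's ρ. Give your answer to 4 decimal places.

-0.3007

ρ = 1 − 6Σd² / [n(n²−1)] = 1 − 6×372 / (12×143)
  = 1 − 2232/1716 = 1 − 1.30070 ≈ -0.3007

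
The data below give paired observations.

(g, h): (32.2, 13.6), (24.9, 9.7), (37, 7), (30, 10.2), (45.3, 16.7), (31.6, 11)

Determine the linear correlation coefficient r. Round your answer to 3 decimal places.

0.544

n = 6, Σg = 201, Σh = 68.2, Σg² = 6976.5, Σh² = 831.98, Σgh = 2348.56
nΣgh − ΣgΣh = 14091.36 − 13708.2 = 383.16
nΣg² − (Σg)² = 41859 − 40401 = 1458; nΣh² − (Σh)² = 4991.88 − 4651.24 = 340.64
r = 383.16 / √(1458 × 340.64) = 383.16 / 704.7362 ≈ 0.544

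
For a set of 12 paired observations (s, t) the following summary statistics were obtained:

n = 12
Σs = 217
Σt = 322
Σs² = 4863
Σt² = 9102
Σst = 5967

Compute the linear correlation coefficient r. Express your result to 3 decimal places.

r = (nΣst − ΣsΣt) / √[(nΣs² − (Σs)²)(nΣt² − (Σt)²)]
Numerator: 12×5967 − 217×322 = 1730
Denominator: √[(58356 − 47089)(109224 − 103684)] = √[11267 × 5540] = 7900.5810
r = 1730 / 7900.5810 ≈ 0.219

0.219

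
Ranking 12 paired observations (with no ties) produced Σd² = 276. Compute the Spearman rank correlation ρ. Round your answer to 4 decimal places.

0.0350

ρ = 1 − 6Σd² / [n(n²−1)] = 1 − 6×276 / (12×143)
  = 1 − 1656/1716 = 1 − 0.96503 ≈ 0.0350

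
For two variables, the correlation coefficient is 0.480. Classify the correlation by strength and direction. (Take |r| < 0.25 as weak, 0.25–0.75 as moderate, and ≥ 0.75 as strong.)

moderate positive

r = 0.480 > 0 so the relationship is positive.
|r| = 0.480, which falls in the moderate range.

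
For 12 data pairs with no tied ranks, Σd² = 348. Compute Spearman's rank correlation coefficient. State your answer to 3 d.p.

ρ = 1 − 6Σd² / [n(n²−1)] = 1 − 6×348 / (12×143)
  = 1 − 2088/1716 = 1 − 1.2168 ≈ -0.217

-0.217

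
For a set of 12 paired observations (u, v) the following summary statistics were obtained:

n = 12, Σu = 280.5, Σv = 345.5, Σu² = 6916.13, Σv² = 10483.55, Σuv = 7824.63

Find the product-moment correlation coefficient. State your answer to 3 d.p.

-0.573

r = (nΣuv − ΣuΣv) / √[(nΣu² − (Σu)²)(nΣv² − (Σv)²)]
Numerator: 12×7824.63 − 280.5×345.5 = -3017.19
Denominator: √[(82993.56 − 78680.25)(125802.6 − 119370.25)] = √[4313.31 × 6432.35] = 5267.3257
r = -3017.19 / 5267.3257 ≈ -0.573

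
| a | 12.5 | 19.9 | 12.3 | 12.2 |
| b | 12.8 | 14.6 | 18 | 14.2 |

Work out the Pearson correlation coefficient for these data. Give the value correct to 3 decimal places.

n = 4, Σa = 56.9, Σb = 59.6, Σa² = 852.39, Σb² = 902.64, Σab = 845.18
nΣab − ΣaΣb = 3380.72 − 3391.24 = -10.52
nΣa² − (Σa)² = 3409.56 − 3237.61 = 171.95; nΣb² − (Σb)² = 3610.56 − 3552.16 = 58.4
r = -10.52 / √(171.95 × 58.4) = -10.52 / 100.2092 ≈ -0.105

-0.105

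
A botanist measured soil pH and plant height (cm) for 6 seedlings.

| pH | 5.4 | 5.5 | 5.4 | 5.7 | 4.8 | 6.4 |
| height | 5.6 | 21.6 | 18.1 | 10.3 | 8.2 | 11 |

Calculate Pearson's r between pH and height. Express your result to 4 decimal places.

n = 6, Σx = 33.2, Σy = 74.8, Σx² = 185.06, Σy² = 1119.86, Σxy = 415.25
nΣxy − ΣxΣy = 2491.5 − 2483.36 = 8.14
nΣx² − (Σx)² = 1110.36 − 1102.24 = 8.12; nΣy² − (Σy)² = 6719.16 − 5595.04 = 1124.12
r = 8.14 / √(8.12 × 1124.12) = 8.14 / 95.5398 ≈ 0.0852

0.0852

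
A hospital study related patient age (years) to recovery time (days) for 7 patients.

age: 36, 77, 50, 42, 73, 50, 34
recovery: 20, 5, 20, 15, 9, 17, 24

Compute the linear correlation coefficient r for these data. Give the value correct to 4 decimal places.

-0.9208

n = 7, Σx = 362, Σy = 110, Σx² = 20474, Σy² = 1996, Σxy = 5058
nΣxy − ΣxΣy = 35406 − 39820 = -4414
nΣx² − (Σx)² = 143318 − 131044 = 12274; nΣy² − (Σy)² = 13972 − 12100 = 1872
r = -4414 / √(12274 × 1872) = -4414 / 4793.4255 ≈ -0.9208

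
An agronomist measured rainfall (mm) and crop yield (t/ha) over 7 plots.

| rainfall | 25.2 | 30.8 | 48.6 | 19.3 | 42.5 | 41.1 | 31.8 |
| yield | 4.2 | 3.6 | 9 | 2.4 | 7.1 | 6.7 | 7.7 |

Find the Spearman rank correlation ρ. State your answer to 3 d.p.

Rank rainfall: 2, 3, 7, 1, 6, 5, 4
Rank yield: 3, 2, 7, 1, 5, 4, 6
d = rank(rainfall) − rank(yield): -1, 1, 0, 0, 1, 1, -2; Σd² = 8
ρ = 1 − 6Σd² / [n(n²−1)] = 1 − 6×8 / (7×48) = 1 − 48/336 ≈ 0.857

0.857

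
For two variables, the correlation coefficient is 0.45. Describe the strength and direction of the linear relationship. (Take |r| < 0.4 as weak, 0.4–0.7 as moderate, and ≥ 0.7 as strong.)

r = 0.45 > 0 so the relationship is positive.
|r| = 0.45, which falls in the moderate range.

moderate positive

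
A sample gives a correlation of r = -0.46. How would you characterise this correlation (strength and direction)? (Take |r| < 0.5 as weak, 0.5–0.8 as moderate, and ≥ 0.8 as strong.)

weak negative

r = -0.46 < 0 so the relationship is negative.
|r| = 0.46, which falls in the weak range.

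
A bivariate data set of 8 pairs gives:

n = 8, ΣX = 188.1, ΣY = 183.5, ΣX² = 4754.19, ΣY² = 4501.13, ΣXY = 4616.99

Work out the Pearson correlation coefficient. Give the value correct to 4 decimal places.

r = (nΣXY − ΣXΣY) / √[(nΣX² − (ΣX)²)(nΣY² − (ΣY)²)]
Numerator: 8×4616.99 − 188.1×183.5 = 2419.57
Denominator: √[(38033.52 − 35381.61)(36009.04 − 33672.25)] = √[2651.91 × 2336.79] = 2489.3687
r = 2419.57 / 2489.3687 ≈ 0.9720

0.9720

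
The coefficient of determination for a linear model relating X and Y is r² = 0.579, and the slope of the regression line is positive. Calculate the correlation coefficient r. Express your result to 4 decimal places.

|r| = √0.579 = 0.7609
The association is positive, so r = 0.7609.

0.7609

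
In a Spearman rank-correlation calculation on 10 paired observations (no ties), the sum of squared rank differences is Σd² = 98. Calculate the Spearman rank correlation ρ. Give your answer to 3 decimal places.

0.406

ρ = 1 − 6Σd² / [n(n²−1)] = 1 − 6×98 / (10×99)
  = 1 − 588/990 = 1 − 0.5939 ≈ 0.406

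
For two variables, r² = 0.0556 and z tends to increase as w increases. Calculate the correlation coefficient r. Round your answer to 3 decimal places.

0.236

|r| = √0.0556 = 0.236
The association is positive, so r = 0.236.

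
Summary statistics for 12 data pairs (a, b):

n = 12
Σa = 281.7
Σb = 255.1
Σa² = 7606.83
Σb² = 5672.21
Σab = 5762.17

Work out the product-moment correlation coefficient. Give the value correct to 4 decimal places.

-0.4547

r = (nΣab − ΣaΣb) / √[(nΣa² − (Σa)²)(nΣb² − (Σb)²)]
Numerator: 12×5762.17 − 281.7×255.1 = -2715.63
Denominator: √[(91281.96 − 79354.89)(68066.52 − 65076.01)] = √[11927.07 × 2990.51] = 5972.2711
r = -2715.63 / 5972.2711 ≈ -0.4547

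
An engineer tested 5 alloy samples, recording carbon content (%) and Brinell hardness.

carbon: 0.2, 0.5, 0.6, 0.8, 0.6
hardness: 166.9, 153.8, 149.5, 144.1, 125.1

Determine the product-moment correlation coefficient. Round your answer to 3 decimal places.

n = 5, Σx = 2.7, Σy = 739.4, Σx² = 1.65, Σy² = 110275.12, Σxy = 390.32
nΣxy − ΣxΣy = 1951.6 − 1996.38 = -44.78
nΣx² − (Σx)² = 8.25 − 7.29 = 0.96; nΣy² − (Σy)² = 551375.6 − 546712.36 = 4663.24
r = -44.78 / √(0.96 × 4663.24) = -44.78 / 66.9082 ≈ -0.669

-0.669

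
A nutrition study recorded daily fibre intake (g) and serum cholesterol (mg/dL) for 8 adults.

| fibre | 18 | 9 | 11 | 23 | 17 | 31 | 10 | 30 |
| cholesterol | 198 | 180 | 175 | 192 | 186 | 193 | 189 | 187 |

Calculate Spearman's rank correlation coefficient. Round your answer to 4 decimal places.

Rank fibre: 5, 1, 3, 6, 4, 8, 2, 7
Rank cholesterol: 8, 2, 1, 6, 3, 7, 5, 4
d = rank(fibre) − rank(cholesterol): -3, -1, 2, 0, 1, 1, -3, 3; Σd² = 34
ρ = 1 − 6Σd² / [n(n²−1)] = 1 − 6×34 / (8×63) = 1 − 204/504 ≈ 0.5952

0.5952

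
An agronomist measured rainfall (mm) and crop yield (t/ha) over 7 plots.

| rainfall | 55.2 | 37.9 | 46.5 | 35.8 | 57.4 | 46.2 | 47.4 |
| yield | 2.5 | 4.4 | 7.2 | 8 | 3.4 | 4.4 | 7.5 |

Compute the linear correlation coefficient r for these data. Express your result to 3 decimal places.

n = 7, Σx = 326.4, Σy = 37.4, Σx² = 15603.3, Σy² = 228.62, Σxy = 1679.9
nΣxy − ΣxΣy = 11759.3 − 12207.36 = -448.06
nΣx² − (Σx)² = 109223.1 − 106536.96 = 2686.14; nΣy² − (Σy)² = 1600.34 − 1398.76 = 201.58
r = -448.06 / √(2686.14 × 201.58) = -448.06 / 735.8479 ≈ -0.609

-0.609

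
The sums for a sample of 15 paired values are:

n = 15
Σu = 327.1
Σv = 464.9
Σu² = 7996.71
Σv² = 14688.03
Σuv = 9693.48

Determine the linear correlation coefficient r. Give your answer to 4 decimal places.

-0.9050

r = (nΣuv − ΣuΣv) / √[(nΣu² − (Σu)²)(nΣv² − (Σv)²)]
Numerator: 15×9693.48 − 327.1×464.9 = -6666.59
Denominator: √[(119950.65 − 106994.41)(220320.45 − 216132.01)] = √[12956.24 × 4188.44] = 7366.5755
r = -6666.59 / 7366.5755 ≈ -0.9050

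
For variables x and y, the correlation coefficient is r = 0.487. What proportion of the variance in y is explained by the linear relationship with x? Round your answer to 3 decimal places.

r² = (0.487)² = 0.237

0.237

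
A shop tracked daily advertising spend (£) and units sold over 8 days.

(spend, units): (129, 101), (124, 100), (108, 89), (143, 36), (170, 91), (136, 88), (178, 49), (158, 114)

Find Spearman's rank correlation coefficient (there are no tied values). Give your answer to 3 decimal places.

-0.214

Rank spend: 3, 2, 1, 5, 7, 4, 8, 6
Rank units: 7, 6, 4, 1, 5, 3, 2, 8
d = rank(spend) − rank(units): -4, -4, -3, 4, 2, 1, 6, -2; Σd² = 102
ρ = 1 − 6Σd² / [n(n²−1)] = 1 − 6×102 / (8×63) = 1 − 612/504 ≈ -0.214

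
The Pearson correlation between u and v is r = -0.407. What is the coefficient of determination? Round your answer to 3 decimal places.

0.166

r² = (-0.407)² = 0.166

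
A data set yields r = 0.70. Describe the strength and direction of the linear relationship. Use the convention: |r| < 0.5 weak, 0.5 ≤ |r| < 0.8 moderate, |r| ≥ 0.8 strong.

moderate positive

r = 0.70 > 0 so the relationship is positive.
|r| = 0.70, which falls in the moderate range.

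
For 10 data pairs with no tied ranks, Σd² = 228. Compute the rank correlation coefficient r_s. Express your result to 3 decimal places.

ρ = 1 − 6Σd² / [n(n²−1)] = 1 − 6×228 / (10×99)
  = 1 − 1368/990 = 1 − 1.3818 ≈ -0.382

-0.382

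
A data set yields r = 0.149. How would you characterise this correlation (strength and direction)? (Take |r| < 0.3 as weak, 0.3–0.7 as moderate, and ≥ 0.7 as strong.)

r = 0.149 > 0 so the relationship is positive.
|r| = 0.149, which falls in the weak range.

weak positive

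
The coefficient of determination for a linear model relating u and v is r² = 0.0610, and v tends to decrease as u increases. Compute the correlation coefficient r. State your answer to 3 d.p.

|r| = √0.0610 = 0.247
The association is negative, so r = −0.247.

-0.247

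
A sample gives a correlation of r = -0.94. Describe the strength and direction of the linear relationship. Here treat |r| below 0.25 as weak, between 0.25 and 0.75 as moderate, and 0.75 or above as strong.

r = -0.94 < 0 so the relationship is negative.
|r| = 0.94, which falls in the strong range.

strong negative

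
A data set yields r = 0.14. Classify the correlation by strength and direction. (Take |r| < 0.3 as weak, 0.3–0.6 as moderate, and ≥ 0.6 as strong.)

weak positive

r = 0.14 > 0 so the relationship is positive.
|r| = 0.14, which falls in the weak range.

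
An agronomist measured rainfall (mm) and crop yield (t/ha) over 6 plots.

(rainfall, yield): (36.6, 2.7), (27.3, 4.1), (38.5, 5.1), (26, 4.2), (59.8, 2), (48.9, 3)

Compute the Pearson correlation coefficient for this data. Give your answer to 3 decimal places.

-0.690

n = 6, Σx = 237.1, Σy = 21.1, Σx² = 10210.35, Σy² = 80.75, Σxy = 782.6
nΣxy − ΣxΣy = 4695.6 − 5002.81 = -307.21
nΣx² − (Σx)² = 61262.1 − 56216.41 = 5045.69; nΣy² − (Σy)² = 484.5 − 445.21 = 39.29
r = -307.21 / √(5045.69 × 39.29) = -307.21 / 445.2473 ≈ -0.690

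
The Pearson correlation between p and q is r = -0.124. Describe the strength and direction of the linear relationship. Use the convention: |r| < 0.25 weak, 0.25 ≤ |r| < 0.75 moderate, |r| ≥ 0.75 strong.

r = -0.124 < 0 so the relationship is negative.
|r| = 0.124, which falls in the weak range.

weak negative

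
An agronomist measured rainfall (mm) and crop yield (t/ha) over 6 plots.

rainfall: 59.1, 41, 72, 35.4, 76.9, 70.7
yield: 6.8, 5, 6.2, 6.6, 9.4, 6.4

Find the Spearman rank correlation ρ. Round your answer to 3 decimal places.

Rank rainfall: 3, 2, 5, 1, 6, 4
Rank yield: 5, 1, 2, 4, 6, 3
d = rank(rainfall) − rank(yield): -2, 1, 3, -3, 0, 1; Σd² = 24
ρ = 1 − 6Σd² / [n(n²−1)] = 1 − 6×24 / (6×35) = 1 − 144/210 ≈ 0.314

0.314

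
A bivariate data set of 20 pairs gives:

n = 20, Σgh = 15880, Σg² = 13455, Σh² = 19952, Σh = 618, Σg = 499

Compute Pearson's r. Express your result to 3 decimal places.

r = (nΣgh − ΣgΣh) / √[(nΣg² − (Σg)²)(nΣh² − (Σh)²)]
Numerator: 20×15880 − 499×618 = 9218
Denominator: √[(269100 − 249001)(399040 − 381924)] = √[20099 × 17116] = 18547.6274
r = 9218 / 18547.6274 ≈ 0.497

0.497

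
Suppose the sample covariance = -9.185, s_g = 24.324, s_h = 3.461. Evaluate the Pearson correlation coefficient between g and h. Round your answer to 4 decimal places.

-0.1091

r = Cov(g,h) / (s_g · s_h) = -9.185 / (24.324 × 3.461)
  = -9.185 / 84.1854 ≈ -0.1091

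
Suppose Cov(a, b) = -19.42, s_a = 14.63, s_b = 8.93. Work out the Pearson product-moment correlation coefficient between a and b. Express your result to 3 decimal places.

-0.149

r = Cov(a,b) / (s_a · s_b) = -19.42 / (14.63 × 8.93)
  = -19.42 / 130.6459 ≈ -0.149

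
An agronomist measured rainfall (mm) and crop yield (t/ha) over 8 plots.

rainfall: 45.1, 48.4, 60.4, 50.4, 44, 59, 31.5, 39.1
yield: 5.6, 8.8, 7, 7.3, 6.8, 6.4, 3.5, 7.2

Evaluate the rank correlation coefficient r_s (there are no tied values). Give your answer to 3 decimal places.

Rank rainfall: 4, 5, 8, 6, 3, 7, 1, 2
Rank yield: 2, 8, 5, 7, 4, 3, 1, 6
d = rank(rainfall) − rank(yield): 2, -3, 3, -1, -1, 4, 0, -4; Σd² = 56
ρ = 1 − 6Σd² / [n(n²−1)] = 1 − 6×56 / (8×63) = 1 − 336/504 ≈ 0.333

0.333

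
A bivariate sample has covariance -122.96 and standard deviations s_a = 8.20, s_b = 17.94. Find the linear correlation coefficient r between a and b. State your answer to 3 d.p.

-0.836

r = Cov(a,b) / (s_a · s_b) = -122.96 / (8.20 × 17.94)
  = -122.96 / 147.1080 ≈ -0.836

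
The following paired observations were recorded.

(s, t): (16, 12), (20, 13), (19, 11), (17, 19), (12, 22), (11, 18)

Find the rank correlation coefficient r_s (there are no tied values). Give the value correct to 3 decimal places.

Rank s: 3, 6, 5, 4, 2, 1
Rank t: 2, 3, 1, 5, 6, 4
d = rank(s) − rank(t): 1, 3, 4, -1, -4, -3; Σd² = 52
ρ = 1 − 6Σd² / [n(n²−1)] = 1 − 6×52 / (6×35) = 1 − 312/210 ≈ -0.486

-0.486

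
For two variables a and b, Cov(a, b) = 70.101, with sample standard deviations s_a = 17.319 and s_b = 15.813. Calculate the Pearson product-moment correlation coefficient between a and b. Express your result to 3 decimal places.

0.256

r = Cov(a,b) / (s_a · s_b) = 70.101 / (17.319 × 15.813)
  = 70.101 / 273.8653 ≈ 0.256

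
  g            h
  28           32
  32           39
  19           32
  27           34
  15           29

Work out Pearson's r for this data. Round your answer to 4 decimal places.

n = 5, Σg = 121, Σh = 166, Σg² = 3123, Σh² = 5566, Σgh = 4105
nΣgh − ΣgΣh = 20525 − 20086 = 439
nΣg² − (Σg)² = 15615 − 14641 = 974; nΣh² − (Σh)² = 27830 − 27556 = 274
r = 439 / √(974 × 274) = 439 / 516.6004 ≈ 0.8498

0.8498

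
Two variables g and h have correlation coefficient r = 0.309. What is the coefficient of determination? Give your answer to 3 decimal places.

r² = (0.309)² = 0.095

0.095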